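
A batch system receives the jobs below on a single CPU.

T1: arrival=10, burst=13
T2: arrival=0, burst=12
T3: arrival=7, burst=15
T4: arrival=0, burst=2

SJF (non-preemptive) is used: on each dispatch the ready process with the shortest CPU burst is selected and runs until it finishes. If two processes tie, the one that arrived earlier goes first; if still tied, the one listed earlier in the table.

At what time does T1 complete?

27

Timeline: | T4 0-2 | T2 2-14 | T1 14-27 | T3 27-42 |
Completion: T1=27  T2=14  T3=42  T4=2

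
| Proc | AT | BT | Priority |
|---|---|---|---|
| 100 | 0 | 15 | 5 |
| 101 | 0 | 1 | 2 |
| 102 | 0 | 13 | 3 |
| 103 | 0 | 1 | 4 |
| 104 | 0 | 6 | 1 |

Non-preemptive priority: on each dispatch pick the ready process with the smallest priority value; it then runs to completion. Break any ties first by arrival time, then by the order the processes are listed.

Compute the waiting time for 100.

Gantt: | 104 0-6 | 101 6-7 | 102 7-20 | 103 20-21 | 100 21-36 |
Completion: 100=36  101=7  102=20  103=21  104=6
Waiting(100) = turnaround − burst = 36 − 15 = 21

21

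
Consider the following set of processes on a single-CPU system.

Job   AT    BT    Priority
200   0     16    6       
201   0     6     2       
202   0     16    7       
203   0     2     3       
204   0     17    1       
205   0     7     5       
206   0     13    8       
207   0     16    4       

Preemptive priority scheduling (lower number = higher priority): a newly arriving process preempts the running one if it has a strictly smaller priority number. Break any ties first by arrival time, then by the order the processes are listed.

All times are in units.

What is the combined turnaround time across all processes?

Timeline: | 204 0-17 | 201 17-23 | 203 23-25 | 207 25-41 | 205 41-48 | 200 48-64 | 202 64-80 | 206 80-93 |
Completion: 200=64  201=23  202=80  203=25  204=17  205=48  206=93  207=41
Turnaround (C−A): 200=64  201=23  202=80  203=25  204=17  205=48  206=93  207=41
Turnaround = completion − arrival: 200=64, 201=23, 202=80, 203=25, 204=17, 205=48, 206=93, 207=41
Total turnaround = 64 + 23 + 80 + 25 + 17 + 48 + 93 + 41 = 391

391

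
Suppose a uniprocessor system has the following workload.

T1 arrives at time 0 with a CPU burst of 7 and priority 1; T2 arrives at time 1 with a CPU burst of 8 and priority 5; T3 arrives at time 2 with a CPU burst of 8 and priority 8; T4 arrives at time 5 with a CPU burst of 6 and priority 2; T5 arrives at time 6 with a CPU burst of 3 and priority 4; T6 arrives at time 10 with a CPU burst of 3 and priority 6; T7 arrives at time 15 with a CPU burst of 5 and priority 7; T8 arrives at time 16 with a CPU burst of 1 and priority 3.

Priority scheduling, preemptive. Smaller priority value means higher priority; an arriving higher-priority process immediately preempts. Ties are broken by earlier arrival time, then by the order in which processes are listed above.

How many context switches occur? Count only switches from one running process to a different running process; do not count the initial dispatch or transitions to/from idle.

7

Timeline: | T1 0-7 | T4 7-13 | T5 13-16 | T8 16-17 | T2 17-25 | T6 25-28 | T7 28-33 | T3 33-41 |
Completion: T1=7  T2=25  T3=41  T4=13  T5=16  T6=28  T7=33  T8=17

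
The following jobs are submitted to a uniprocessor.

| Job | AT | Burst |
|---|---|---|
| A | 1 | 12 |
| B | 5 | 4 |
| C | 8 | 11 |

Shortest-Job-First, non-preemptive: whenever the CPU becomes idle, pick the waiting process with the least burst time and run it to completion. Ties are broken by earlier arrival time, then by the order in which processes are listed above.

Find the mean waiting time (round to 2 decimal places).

5.67

Gantt: | idle 0-1 | A 1-13 | B 13-17 | C 17-28 |
Completion: A=13  B=17  C=28
Turnaround (C−A): A=12  B=12  C=20
Waiting times: A=0, B=8, C=9
Average waiting = (0+8+9) / 3 = 17/3 = 5.67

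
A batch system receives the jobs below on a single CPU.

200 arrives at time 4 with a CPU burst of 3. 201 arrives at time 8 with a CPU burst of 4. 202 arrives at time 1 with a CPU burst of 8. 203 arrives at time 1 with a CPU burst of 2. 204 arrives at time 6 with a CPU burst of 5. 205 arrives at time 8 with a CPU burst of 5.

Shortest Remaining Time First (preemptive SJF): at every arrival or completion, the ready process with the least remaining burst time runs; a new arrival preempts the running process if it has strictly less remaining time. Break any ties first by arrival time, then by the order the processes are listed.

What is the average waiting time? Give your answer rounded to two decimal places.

5.33

Gantt: | idle 0-1 | 203 1-3 | 202 3-4 | 200 4-7 | 204 7-12 | 201 12-16 | 205 16-21 | 202 21-28 |
Completion: 200=7  201=16  202=28  203=3  204=12  205=21
Turnaround (C−A): 200=3  201=8  202=27  203=2  204=6  205=13
Waiting times: 200=0, 201=4, 202=19, 203=0, 204=1, 205=8
Average waiting = (0+4+19+0+1+8) / 6 = 32/6 = 5.33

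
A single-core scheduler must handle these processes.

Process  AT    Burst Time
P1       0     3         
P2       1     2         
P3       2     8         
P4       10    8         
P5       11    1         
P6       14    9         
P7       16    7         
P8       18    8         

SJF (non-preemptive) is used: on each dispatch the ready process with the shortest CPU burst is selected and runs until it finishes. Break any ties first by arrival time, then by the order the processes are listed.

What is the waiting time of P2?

2

Schedule: | P1 0-3 | P2 3-5 | P3 5-13 | P5 13-14 | P4 14-22 | P7 22-29 | P8 29-37 | P6 37-46 |
Completion: P1=3  P2=5  P3=13  P4=22  P5=14  P6=46  P7=29  P8=37
Turnaround (C−A): P1=3  P2=4  P3=11  P4=12  P5=3  P6=32  P7=13  P8=19
Waiting(P2) = turnaround − burst = 4 − 2 = 2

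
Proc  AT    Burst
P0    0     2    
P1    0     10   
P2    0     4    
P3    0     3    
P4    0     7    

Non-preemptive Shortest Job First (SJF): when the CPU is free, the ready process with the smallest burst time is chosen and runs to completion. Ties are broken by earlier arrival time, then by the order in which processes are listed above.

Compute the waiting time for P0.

0

Gantt: | P0 0-2 | P3 2-5 | P2 5-9 | P4 9-16 | P1 16-26 |
Completion: P0=2  P1=26  P2=9  P3=5  P4=16
Waiting(P0) = turnaround − burst = 2 − 2 = 0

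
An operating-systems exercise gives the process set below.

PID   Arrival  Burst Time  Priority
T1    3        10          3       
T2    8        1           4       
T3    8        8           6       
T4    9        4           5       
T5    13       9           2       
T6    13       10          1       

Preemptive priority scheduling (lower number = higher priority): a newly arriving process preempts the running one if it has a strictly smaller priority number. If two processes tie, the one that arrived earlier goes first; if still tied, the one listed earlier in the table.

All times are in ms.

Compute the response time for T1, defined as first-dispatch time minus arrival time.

0

Gantt: | idle 0-3 | T1 3-13 | T6 13-23 | T5 23-32 | T2 32-33 | T4 33-37 | T3 37-45 |
Completion: T1=13  T2=33  T3=45  T4=37  T5=32  T6=23
Response(T1) = first start − arrival = 3 − 3 = 0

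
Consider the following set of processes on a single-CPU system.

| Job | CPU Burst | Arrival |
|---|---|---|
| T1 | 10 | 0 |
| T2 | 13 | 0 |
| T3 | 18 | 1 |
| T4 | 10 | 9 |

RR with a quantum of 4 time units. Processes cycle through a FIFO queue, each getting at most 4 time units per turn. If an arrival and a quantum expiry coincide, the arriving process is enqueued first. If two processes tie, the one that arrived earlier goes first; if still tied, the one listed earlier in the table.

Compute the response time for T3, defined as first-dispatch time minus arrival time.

Gantt: | T1 0-4 | T2 4-8 | T3 8-12 | T1 12-16 | T2 16-20 | T4 20-24 | T3 24-28 | T1 28-30 | T2 30-34 | T4 34-38 | T3 38-42 | T2 42-43 | T4 43-45 | T3 45-51 |
Completion: T1=30  T2=43  T3=51  T4=45
Turnaround (C−A): T1=30  T2=43  T3=50  T4=36
Response(T3) = first start − arrival = 8 − 1 = 7

7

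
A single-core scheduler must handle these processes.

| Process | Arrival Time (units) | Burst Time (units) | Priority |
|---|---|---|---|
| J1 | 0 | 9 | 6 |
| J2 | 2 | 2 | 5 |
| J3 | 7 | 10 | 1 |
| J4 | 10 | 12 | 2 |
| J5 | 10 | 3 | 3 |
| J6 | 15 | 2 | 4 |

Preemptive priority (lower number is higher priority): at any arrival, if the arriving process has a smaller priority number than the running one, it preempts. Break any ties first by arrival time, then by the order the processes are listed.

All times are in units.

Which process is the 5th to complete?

Schedule: | J1 0-2 | J2 2-4 | J1 4-7 | J3 7-17 | J4 17-29 | J5 29-32 | J6 32-34 | J1 34-38 |
Completion: J1=38  J2=4  J3=17  J4=29  J5=32  J6=34
Turnaround (C−A): J1=38  J2=2  J3=10  J4=19  J5=22  J6=19
Finish order: J2 → J3 → J4 → J5 → J6 → J1

J6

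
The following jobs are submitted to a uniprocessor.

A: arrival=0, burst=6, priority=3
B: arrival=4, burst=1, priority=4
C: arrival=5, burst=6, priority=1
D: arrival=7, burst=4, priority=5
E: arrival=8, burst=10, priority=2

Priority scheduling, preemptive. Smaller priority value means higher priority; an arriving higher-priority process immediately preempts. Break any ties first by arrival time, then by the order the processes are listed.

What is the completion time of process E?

21

Timeline: | A 0-5 | C 5-11 | E 11-21 | A 21-22 | B 22-23 | D 23-27 |
Completion: A=22  B=23  C=11  D=27  E=21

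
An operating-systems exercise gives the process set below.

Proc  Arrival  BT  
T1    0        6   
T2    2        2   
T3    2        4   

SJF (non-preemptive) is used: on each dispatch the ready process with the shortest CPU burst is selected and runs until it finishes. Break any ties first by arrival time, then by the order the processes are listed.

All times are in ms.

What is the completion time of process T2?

Gantt: | T1 0-6 | T2 6-8 | T3 8-12 |
Completion: T1=6  T2=8  T3=12
Turnaround (C−A): T1=6  T2=6  T3=10

8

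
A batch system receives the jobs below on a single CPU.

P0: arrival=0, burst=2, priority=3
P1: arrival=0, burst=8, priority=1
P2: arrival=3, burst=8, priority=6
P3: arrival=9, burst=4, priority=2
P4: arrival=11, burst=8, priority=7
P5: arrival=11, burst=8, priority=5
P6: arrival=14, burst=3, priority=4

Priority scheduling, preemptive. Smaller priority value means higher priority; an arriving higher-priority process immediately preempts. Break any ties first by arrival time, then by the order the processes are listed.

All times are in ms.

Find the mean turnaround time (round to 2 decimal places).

Gantt: | P1 0-8 | P0 8-9 | P3 9-13 | P0 13-14 | P6 14-17 | P5 17-25 | P2 25-33 | P4 33-41 |
Completion: P0=14  P1=8  P2=33  P3=13  P4=41  P5=25  P6=17
Turnaround (C−A): P0=14  P1=8  P2=30  P3=4  P4=30  P5=14  P6=3
Turnaround times: P0=14, P1=8, P2=30, P3=4, P4=30, P5=14, P6=3
Average turnaround = (14+8+30+4+30+14+3) / 7 = 103/7 = 14.71

14.71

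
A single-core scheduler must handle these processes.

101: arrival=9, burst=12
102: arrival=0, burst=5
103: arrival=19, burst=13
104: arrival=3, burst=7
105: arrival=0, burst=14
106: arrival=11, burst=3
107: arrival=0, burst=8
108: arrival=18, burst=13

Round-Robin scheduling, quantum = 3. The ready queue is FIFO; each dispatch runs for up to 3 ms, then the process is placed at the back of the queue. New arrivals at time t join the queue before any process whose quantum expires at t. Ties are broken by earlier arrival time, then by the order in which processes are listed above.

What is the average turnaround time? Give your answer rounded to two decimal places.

Timeline: | 102 0-3 | 105 3-6 | 107 6-9 | 104 9-12 | 102 12-14 | 105 14-17 | 101 17-20 | 107 20-23 | 106 23-26 | 104 26-29 | 105 29-32 | 108 32-35 | 103 35-38 | 101 38-41 | 107 41-43 | 104 43-44 | 105 44-47 | 108 47-50 | 103 50-53 | 101 53-56 | 105 56-58 | 108 58-61 | 103 61-64 | 101 64-67 | 108 67-70 | 103 70-73 | 108 73-74 | 103 74-75 |
Completion: 101=67  102=14  103=75  104=44  105=58  106=26  107=43  108=74
Turnaround (C−A): 101=58  102=14  103=56  104=41  105=58  106=15  107=43  108=56
Turnaround times: 101=58, 102=14, 103=56, 104=41, 105=58, 106=15, 107=43, 108=56
Average turnaround = (58+14+56+41+58+15+43+56) / 8 = 341/8 = 42.63

42.63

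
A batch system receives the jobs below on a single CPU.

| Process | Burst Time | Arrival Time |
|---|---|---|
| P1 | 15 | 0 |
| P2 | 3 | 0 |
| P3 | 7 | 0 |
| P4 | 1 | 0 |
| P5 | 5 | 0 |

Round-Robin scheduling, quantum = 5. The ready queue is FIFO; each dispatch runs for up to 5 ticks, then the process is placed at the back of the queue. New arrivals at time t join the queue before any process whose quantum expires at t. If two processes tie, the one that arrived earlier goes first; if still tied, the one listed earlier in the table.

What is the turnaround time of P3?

26

Timeline: | P1 0-5 | P2 5-8 | P3 8-13 | P4 13-14 | P5 14-19 | P1 19-24 | P3 24-26 | P1 26-31 |
Completion: P1=31  P2=8  P3=26  P4=14  P5=19
Turnaround(P3) = completion − arrival = 26 − 0 = 26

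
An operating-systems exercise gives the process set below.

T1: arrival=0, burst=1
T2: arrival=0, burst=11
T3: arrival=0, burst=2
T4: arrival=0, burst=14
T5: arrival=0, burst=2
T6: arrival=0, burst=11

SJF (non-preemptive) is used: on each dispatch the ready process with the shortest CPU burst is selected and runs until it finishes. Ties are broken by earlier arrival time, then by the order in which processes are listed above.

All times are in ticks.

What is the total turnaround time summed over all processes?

93

Schedule: | T1 0-1 | T3 1-3 | T5 3-5 | T2 5-16 | T6 16-27 | T4 27-41 |
Completion: T1=1  T2=16  T3=3  T4=41  T5=5  T6=27
Turnaround (C−A): T1=1  T2=16  T3=3  T4=41  T5=5  T6=27
Turnaround = completion − arrival: T1=1, T2=16, T3=3, T4=41, T5=5, T6=27
Total turnaround = 1 + 16 + 3 + 41 + 5 + 27 = 93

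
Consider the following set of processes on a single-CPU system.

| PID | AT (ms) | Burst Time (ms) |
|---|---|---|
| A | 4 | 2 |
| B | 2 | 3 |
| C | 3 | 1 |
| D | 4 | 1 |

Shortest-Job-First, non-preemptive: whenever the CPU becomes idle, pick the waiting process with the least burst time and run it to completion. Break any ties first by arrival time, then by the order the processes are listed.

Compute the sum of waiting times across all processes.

Gantt: | idle 0-2 | B 2-5 | C 5-6 | D 6-7 | A 7-9 |
Completion: A=9  B=5  C=6  D=7
Turnaround (C−A): A=5  B=3  C=3  D=3
Waiting = turnaround − burst: A=3, B=0, C=2, D=2
Total waiting = 3 + 0 + 2 + 2 = 7

7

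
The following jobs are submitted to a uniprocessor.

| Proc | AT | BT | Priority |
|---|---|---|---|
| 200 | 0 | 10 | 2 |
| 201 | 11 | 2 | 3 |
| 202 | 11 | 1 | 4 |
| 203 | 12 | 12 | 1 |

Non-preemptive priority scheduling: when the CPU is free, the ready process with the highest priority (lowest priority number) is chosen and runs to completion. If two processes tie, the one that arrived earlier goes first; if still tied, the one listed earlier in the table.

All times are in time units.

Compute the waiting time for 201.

Timeline: | 200 0-10 | idle 10-11 | 201 11-13 | 203 13-25 | 202 25-26 |
Completion: 200=10  201=13  202=26  203=25
Waiting(201) = turnaround − burst = 2 − 2 = 0

0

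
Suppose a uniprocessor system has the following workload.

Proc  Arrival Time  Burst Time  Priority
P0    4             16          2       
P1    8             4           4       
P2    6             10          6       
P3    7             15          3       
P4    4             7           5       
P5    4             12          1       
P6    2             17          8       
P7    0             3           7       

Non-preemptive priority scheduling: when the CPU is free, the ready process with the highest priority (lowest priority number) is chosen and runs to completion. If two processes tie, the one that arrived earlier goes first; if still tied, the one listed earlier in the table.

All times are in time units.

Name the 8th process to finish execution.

P2

Timeline: | P7 0-3 | P6 3-20 | P5 20-32 | P0 32-48 | P3 48-63 | P1 63-67 | P4 67-74 | P2 74-84 |
Completion: P0=48  P1=67  P2=84  P3=63  P4=74  P5=32  P6=20  P7=3
Turnaround (C−A): P0=44  P1=59  P2=78  P3=56  P4=70  P5=28  P6=18  P7=3
Finish order: P7 → P6 → P5 → P0 → P3 → P1 → P4 → P2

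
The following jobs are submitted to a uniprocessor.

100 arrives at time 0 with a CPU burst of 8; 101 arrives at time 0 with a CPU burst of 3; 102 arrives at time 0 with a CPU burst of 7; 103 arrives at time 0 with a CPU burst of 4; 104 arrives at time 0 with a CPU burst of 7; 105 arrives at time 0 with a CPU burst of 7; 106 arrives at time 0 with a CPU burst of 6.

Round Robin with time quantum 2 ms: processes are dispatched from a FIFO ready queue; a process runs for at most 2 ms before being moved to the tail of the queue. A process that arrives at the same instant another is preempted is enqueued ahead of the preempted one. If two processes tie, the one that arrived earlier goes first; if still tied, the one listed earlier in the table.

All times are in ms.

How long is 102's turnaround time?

Timeline: | 100 0-2 | 101 2-4 | 102 4-6 | 103 6-8 | 104 8-10 | 105 10-12 | 106 12-14 | 100 14-16 | 101 16-17 | 102 17-19 | 103 19-21 | 104 21-23 | 105 23-25 | 106 25-27 | 100 27-29 | 102 29-31 | 104 31-33 | 105 33-35 | 106 35-37 | 100 37-39 | 102 39-40 | 104 40-41 | 105 41-42 |
Completion: 100=39  101=17  102=40  103=21  104=41  105=42  106=37
Turnaround(102) = completion − arrival = 40 − 0 = 40

40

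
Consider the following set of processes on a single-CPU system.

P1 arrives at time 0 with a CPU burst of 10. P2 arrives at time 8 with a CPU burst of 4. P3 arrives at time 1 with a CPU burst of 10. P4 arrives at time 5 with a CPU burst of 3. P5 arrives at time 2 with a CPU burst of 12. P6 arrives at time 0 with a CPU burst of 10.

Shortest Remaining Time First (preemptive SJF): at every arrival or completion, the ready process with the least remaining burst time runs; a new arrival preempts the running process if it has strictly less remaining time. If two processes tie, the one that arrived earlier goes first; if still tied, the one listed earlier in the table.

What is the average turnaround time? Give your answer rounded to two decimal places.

Schedule: | P1 0-5 | P4 5-8 | P2 8-12 | P1 12-17 | P6 17-27 | P3 27-37 | P5 37-49 |
Completion: P1=17  P2=12  P3=37  P4=8  P5=49  P6=27
Turnaround times: P1=17, P2=4, P3=36, P4=3, P5=47, P6=27
Average turnaround = (17+4+36+3+47+27) / 6 = 134/6 = 22.33

22.33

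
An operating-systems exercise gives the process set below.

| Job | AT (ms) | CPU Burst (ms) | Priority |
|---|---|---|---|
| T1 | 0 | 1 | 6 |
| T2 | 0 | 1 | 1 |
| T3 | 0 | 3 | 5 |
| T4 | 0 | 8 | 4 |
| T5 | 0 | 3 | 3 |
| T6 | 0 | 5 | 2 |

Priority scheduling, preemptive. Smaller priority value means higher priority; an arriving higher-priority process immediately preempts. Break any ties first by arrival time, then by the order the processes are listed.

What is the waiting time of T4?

Schedule: | T2 0-1 | T6 1-6 | T5 6-9 | T4 9-17 | T3 17-20 | T1 20-21 |
Completion: T1=21  T2=1  T3=20  T4=17  T5=9  T6=6
Turnaround (C−A): T1=21  T2=1  T3=20  T4=17  T5=9  T6=6
Waiting(T4) = turnaround − burst = 17 − 8 = 9

9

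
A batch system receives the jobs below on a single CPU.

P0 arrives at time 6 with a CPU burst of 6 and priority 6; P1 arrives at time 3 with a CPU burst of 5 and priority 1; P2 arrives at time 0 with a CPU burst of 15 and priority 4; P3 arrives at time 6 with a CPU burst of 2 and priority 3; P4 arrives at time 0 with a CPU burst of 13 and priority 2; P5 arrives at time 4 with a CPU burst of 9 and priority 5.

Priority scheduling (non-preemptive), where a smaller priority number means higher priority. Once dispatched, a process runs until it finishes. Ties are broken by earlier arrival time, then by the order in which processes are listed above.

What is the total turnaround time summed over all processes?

161

Gantt: | P4 0-13 | P1 13-18 | P3 18-20 | P2 20-35 | P5 35-44 | P0 44-50 |
Completion: P0=50  P1=18  P2=35  P3=20  P4=13  P5=44
Turnaround = completion − arrival: P0=44, P1=15, P2=35, P3=14, P4=13, P5=40
Total turnaround = 44 + 15 + 35 + 14 + 13 + 40 = 161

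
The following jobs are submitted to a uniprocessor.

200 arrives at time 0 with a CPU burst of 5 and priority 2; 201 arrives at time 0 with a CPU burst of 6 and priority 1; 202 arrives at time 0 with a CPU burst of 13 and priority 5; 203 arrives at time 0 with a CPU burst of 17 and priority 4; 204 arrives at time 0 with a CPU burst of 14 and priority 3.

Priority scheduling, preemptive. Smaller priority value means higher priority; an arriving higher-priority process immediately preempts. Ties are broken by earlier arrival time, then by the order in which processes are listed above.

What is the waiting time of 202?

42

Gantt: | 201 0-6 | 200 6-11 | 204 11-25 | 203 25-42 | 202 42-55 |
Completion: 200=11  201=6  202=55  203=42  204=25
Turnaround (C−A): 200=11  201=6  202=55  203=42  204=25
Waiting(202) = turnaround − burst = 55 − 13 = 42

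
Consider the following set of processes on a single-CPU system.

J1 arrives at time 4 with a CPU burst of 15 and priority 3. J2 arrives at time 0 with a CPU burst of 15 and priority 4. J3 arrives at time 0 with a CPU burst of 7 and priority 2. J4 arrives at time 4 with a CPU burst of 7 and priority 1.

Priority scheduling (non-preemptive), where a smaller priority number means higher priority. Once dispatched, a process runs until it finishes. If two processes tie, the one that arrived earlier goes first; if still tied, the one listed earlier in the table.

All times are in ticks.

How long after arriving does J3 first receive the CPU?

0

Gantt: | J3 0-7 | J4 7-14 | J1 14-29 | J2 29-44 |
Completion: J1=29  J2=44  J3=7  J4=14
Response(J3) = first start − arrival = 0 − 0 = 0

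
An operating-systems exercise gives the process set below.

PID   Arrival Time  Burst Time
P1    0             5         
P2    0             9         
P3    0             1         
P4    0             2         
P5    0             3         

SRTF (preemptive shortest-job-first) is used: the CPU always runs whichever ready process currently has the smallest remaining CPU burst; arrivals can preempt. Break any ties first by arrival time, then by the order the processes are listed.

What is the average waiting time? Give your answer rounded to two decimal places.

Timeline: | P3 0-1 | P4 1-3 | P5 3-6 | P1 6-11 | P2 11-20 |
Completion: P1=11  P2=20  P3=1  P4=3  P5=6
Turnaround (C−A): P1=11  P2=20  P3=1  P4=3  P5=6
Waiting times: P1=6, P2=11, P3=0, P4=1, P5=3
Average waiting = (6+11+0+1+3) / 5 = 21/5 = 4.20

4.20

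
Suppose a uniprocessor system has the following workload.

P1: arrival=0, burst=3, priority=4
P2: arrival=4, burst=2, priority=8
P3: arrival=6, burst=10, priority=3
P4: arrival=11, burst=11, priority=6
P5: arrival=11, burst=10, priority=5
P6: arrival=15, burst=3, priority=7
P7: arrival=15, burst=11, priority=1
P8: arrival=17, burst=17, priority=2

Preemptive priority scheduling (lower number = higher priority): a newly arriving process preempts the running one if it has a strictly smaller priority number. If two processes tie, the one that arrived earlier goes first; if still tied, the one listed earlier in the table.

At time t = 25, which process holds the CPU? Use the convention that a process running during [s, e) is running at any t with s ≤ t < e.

P7

Schedule: | P1 0-3 | idle 3-4 | P2 4-6 | P3 6-15 | P7 15-26 | P8 26-43 | P3 43-44 | P5 44-54 | P4 54-65 | P6 65-68 |
Completion: P1=3  P2=6  P3=44  P4=65  P5=54  P6=68  P7=26  P8=43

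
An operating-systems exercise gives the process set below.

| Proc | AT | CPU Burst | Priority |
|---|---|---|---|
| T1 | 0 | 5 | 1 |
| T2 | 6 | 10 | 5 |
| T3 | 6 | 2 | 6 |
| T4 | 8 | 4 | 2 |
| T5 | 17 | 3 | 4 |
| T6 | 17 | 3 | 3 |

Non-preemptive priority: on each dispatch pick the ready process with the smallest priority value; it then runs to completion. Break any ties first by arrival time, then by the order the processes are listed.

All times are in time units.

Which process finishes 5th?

Schedule: | T1 0-5 | idle 5-6 | T2 6-16 | T4 16-20 | T6 20-23 | T5 23-26 | T3 26-28 |
Completion: T1=5  T2=16  T3=28  T4=20  T5=26  T6=23
Finish order: T1 → T2 → T4 → T6 → T5 → T3

T5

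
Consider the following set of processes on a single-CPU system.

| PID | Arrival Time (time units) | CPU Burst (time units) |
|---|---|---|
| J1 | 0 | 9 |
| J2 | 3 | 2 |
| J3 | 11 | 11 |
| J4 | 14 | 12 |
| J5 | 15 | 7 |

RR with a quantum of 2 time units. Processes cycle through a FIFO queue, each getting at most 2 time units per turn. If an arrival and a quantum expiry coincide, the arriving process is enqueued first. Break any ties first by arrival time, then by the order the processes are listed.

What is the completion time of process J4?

41

Timeline: | J1 0-4 | J2 4-6 | J1 6-11 | J3 11-15 | J4 15-17 | J5 17-19 | J3 19-21 | J4 21-23 | J5 23-25 | J3 25-27 | J4 27-29 | J5 29-31 | J3 31-33 | J4 33-35 | J5 35-36 | J3 36-37 | J4 37-41 |
Completion: J1=11  J2=6  J3=37  J4=41  J5=36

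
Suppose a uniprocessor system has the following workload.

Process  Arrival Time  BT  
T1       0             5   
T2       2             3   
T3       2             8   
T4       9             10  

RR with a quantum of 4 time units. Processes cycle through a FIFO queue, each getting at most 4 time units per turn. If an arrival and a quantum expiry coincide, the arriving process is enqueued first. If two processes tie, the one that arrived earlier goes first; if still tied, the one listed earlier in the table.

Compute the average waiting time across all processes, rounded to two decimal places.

Timeline: | T1 0-4 | T2 4-7 | T3 7-11 | T1 11-12 | T4 12-16 | T3 16-20 | T4 20-26 |
Completion: T1=12  T2=7  T3=20  T4=26
Waiting times: T1=7, T2=2, T3=10, T4=7
Average waiting = (7+2+10+7) / 4 = 26/4 = 6.50

6.50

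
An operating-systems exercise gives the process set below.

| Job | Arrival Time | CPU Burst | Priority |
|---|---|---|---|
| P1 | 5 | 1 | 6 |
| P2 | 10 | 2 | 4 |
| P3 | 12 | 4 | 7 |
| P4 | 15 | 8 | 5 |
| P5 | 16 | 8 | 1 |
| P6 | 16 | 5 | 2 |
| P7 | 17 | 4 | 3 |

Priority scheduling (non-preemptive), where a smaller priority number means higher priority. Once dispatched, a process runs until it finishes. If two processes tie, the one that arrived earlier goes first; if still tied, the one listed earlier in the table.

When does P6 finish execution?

29

Gantt: | idle 0-5 | P1 5-6 | idle 6-10 | P2 10-12 | P3 12-16 | P5 16-24 | P6 24-29 | P7 29-33 | P4 33-41 |
Completion: P1=6  P2=12  P3=16  P4=41  P5=24  P6=29  P7=33
Turnaround (C−A): P1=1  P2=2  P3=4  P4=26  P5=8  P6=13  P7=16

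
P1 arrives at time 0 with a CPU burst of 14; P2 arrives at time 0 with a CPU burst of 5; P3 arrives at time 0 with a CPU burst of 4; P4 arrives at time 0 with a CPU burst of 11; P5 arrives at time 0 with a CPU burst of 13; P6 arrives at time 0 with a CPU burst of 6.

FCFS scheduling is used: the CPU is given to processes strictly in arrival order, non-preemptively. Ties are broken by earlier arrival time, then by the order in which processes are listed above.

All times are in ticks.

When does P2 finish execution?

Schedule: | P1 0-14 | P2 14-19 | P3 19-23 | P4 23-34 | P5 34-47 | P6 47-53 |
Completion: P1=14  P2=19  P3=23  P4=34  P5=47  P6=53
Turnaround (C−A): P1=14  P2=19  P3=23  P4=34  P5=47  P6=53

19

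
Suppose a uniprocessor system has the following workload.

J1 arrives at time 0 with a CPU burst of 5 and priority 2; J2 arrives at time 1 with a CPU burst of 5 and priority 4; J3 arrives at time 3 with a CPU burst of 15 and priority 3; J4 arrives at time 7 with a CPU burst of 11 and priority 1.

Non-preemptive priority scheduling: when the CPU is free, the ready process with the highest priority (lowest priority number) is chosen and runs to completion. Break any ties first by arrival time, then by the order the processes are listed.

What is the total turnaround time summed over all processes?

Timeline: | J1 0-5 | J3 5-20 | J4 20-31 | J2 31-36 |
Completion: J1=5  J2=36  J3=20  J4=31
Turnaround (C−A): J1=5  J2=35  J3=17  J4=24
Turnaround = completion − arrival: J1=5, J2=35, J3=17, J4=24
Total turnaround = 5 + 35 + 17 + 24 = 81

81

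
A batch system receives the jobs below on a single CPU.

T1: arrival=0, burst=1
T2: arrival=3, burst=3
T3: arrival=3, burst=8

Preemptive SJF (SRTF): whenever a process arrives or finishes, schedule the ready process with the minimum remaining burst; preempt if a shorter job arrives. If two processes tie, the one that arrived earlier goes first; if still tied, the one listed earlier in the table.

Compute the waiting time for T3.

3

Gantt: | T1 0-1 | idle 1-3 | T2 3-6 | T3 6-14 |
Completion: T1=1  T2=6  T3=14
Waiting(T3) = turnaround − burst = 11 − 8 = 3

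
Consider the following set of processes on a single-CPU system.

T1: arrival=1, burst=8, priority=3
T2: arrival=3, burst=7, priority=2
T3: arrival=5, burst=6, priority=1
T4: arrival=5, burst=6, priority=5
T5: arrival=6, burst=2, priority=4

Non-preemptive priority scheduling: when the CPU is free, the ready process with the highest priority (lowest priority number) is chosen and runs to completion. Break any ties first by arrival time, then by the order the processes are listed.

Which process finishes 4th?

T5

Timeline: | idle 0-1 | T1 1-9 | T3 9-15 | T2 15-22 | T5 22-24 | T4 24-30 |
Completion: T1=9  T2=22  T3=15  T4=30  T5=24
Turnaround (C−A): T1=8  T2=19  T3=10  T4=25  T5=18
Finish order: T1 → T3 → T2 → T5 → T4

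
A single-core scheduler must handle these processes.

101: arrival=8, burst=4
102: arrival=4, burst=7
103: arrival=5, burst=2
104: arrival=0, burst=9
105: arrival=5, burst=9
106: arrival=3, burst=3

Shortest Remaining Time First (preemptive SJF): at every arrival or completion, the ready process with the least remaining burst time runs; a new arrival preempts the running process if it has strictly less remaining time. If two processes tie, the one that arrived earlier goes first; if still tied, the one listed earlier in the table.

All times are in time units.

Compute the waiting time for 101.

0

Timeline: | 104 0-3 | 106 3-6 | 103 6-8 | 101 8-12 | 104 12-18 | 102 18-25 | 105 25-34 |
Completion: 101=12  102=25  103=8  104=18  105=34  106=6
Waiting(101) = turnaround − burst = 4 − 4 = 0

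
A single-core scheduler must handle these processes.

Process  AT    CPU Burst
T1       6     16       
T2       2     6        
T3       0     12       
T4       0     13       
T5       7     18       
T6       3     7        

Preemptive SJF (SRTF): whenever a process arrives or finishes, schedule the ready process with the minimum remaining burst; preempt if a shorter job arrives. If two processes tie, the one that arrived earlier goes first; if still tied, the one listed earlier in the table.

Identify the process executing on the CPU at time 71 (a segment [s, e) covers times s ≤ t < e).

Timeline: | T3 0-2 | T2 2-8 | T6 8-15 | T3 15-25 | T4 25-38 | T1 38-54 | T5 54-72 |
Completion: T1=54  T2=8  T3=25  T4=38  T5=72  T6=15

T5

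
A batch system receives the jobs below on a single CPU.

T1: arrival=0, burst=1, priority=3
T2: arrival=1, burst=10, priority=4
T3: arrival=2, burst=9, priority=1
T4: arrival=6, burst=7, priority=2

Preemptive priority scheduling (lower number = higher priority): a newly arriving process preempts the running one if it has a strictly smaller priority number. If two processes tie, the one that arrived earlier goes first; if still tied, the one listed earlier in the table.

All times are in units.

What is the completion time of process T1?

1

Timeline: | T1 0-1 | T2 1-2 | T3 2-11 | T4 11-18 | T2 18-27 |
Completion: T1=1  T2=27  T3=11  T4=18
Turnaround (C−A): T1=1  T2=26  T3=9  T4=12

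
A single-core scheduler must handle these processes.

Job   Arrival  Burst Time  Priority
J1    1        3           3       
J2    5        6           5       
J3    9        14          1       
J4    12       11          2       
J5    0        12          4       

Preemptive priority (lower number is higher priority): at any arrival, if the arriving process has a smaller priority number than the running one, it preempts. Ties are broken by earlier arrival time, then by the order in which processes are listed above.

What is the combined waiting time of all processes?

74

Timeline: | J5 0-1 | J1 1-4 | J5 4-9 | J3 9-23 | J4 23-34 | J5 34-40 | J2 40-46 |
Completion: J1=4  J2=46  J3=23  J4=34  J5=40
Turnaround (C−A): J1=3  J2=41  J3=14  J4=22  J5=40
Waiting = turnaround − burst: J1=0, J2=35, J3=0, J4=11, J5=28
Total waiting = 0 + 35 + 0 + 11 + 28 = 74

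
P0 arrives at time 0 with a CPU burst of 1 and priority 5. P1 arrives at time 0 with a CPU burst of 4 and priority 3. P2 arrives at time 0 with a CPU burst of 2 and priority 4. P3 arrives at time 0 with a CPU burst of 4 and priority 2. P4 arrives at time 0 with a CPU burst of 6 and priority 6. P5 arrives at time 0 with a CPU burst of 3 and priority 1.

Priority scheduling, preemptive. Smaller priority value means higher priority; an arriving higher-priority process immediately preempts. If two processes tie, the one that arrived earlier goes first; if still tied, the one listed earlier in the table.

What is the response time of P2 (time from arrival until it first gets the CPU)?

11

Schedule: | P5 0-3 | P3 3-7 | P1 7-11 | P2 11-13 | P0 13-14 | P4 14-20 |
Completion: P0=14  P1=11  P2=13  P3=7  P4=20  P5=3
Turnaround (C−A): P0=14  P1=11  P2=13  P3=7  P4=20  P5=3
Response(P2) = first start − arrival = 11 − 0 = 11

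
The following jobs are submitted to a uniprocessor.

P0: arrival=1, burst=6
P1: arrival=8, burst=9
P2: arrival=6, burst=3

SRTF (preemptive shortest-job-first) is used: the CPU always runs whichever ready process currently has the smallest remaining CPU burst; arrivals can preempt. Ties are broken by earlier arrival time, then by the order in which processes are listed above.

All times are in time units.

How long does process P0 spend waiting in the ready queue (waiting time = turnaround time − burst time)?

0

Gantt: | idle 0-1 | P0 1-7 | P2 7-10 | P1 10-19 |
Completion: P0=7  P1=19  P2=10
Turnaround (C−A): P0=6  P1=11  P2=4
Waiting(P0) = turnaround − burst = 6 − 6 = 0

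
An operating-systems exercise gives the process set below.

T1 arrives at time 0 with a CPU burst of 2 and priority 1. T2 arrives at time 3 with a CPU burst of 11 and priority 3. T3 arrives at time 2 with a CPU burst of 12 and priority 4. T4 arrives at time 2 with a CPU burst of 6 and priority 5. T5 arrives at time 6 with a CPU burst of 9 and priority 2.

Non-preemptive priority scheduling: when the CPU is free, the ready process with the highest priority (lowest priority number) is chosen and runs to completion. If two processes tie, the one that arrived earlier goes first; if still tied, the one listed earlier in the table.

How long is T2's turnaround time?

31

Timeline: | T1 0-2 | T3 2-14 | T5 14-23 | T2 23-34 | T4 34-40 |
Completion: T1=2  T2=34  T3=14  T4=40  T5=23
Turnaround (C−A): T1=2  T2=31  T3=12  T4=38  T5=17
Turnaround(T2) = completion − arrival = 34 − 3 = 31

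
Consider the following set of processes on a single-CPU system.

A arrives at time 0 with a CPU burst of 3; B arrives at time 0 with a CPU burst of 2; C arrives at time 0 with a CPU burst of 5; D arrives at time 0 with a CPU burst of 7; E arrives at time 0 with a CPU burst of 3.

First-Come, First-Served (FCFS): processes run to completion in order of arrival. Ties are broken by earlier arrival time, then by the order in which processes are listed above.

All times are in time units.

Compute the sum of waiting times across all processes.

Timeline: | A 0-3 | B 3-5 | C 5-10 | D 10-17 | E 17-20 |
Completion: A=3  B=5  C=10  D=17  E=20
Waiting = turnaround − burst: A=0, B=3, C=5, D=10, E=17
Total waiting = 0 + 3 + 5 + 10 + 17 = 35

35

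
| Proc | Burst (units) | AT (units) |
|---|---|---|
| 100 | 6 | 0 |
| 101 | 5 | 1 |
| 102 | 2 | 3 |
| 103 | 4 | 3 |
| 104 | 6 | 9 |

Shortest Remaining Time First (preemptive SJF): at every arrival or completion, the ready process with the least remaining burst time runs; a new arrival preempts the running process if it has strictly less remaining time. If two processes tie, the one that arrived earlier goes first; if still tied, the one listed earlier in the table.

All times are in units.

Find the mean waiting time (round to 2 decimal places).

Gantt: | 100 0-3 | 102 3-5 | 100 5-8 | 103 8-12 | 101 12-17 | 104 17-23 |
Completion: 100=8  101=17  102=5  103=12  104=23
Turnaround (C−A): 100=8  101=16  102=2  103=9  104=14
Waiting times: 100=2, 101=11, 102=0, 103=5, 104=8
Average waiting = (2+11+0+5+8) / 5 = 26/5 = 5.20

5.20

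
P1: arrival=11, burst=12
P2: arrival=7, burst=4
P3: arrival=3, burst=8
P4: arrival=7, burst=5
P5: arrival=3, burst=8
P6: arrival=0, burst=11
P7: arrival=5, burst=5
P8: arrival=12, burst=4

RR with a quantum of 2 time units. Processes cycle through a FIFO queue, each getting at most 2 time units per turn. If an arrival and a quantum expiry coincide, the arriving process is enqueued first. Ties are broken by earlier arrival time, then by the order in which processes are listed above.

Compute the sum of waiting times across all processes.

257

Schedule: | P6 0-4 | P3 4-6 | P5 6-8 | P6 8-10 | P7 10-12 | P3 12-14 | P2 14-16 | P4 16-18 | P5 18-20 | P6 20-22 | P1 22-24 | P8 24-26 | P7 26-28 | P3 28-30 | P2 30-32 | P4 32-34 | P5 34-36 | P6 36-38 | P1 38-40 | P8 40-42 | P7 42-43 | P3 43-45 | P4 45-46 | P5 46-48 | P6 48-49 | P1 49-57 |
Completion: P1=57  P2=32  P3=45  P4=46  P5=48  P6=49  P7=43  P8=42
Turnaround (C−A): P1=46  P2=25  P3=42  P4=39  P5=45  P6=49  P7=38  P8=30
Waiting = turnaround − burst: P1=34, P2=21, P3=34, P4=34, P5=37, P6=38, P7=33, P8=26
Total waiting = 34 + 21 + 34 + 34 + 37 + 38 + 33 + 26 = 257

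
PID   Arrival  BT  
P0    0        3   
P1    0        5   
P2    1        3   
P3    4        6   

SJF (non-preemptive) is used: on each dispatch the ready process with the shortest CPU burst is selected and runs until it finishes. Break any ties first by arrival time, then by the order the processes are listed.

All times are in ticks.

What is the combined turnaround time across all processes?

Gantt: | P0 0-3 | P2 3-6 | P1 6-11 | P3 11-17 |
Completion: P0=3  P1=11  P2=6  P3=17
Turnaround (C−A): P0=3  P1=11  P2=5  P3=13
Turnaround = completion − arrival: P0=3, P1=11, P2=5, P3=13
Total turnaround = 3 + 11 + 5 + 13 = 32

32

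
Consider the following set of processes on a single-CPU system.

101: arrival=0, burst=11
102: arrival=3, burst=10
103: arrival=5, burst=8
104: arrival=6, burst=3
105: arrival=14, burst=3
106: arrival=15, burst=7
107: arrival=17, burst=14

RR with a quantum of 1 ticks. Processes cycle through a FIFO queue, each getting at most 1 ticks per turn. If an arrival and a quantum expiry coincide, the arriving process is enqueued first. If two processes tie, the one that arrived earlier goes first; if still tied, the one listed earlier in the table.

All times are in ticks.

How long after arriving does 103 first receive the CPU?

1

Gantt: | 101 0-3 | 102 3-4 | 101 4-5 | 102 5-6 | 103 6-7 | 101 7-8 | 104 8-9 | 102 9-10 | 103 10-11 | 101 11-12 | 104 12-13 | 102 13-14 | 103 14-15 | 101 15-16 | 104 16-17 | 105 17-18 | 102 18-19 | 106 19-20 | 103 20-21 | 101 21-22 | 107 22-23 | 105 23-24 | 102 24-25 | 106 25-26 | 103 26-27 | 101 27-28 | 107 28-29 | 105 29-30 | 102 30-31 | 106 31-32 | 103 32-33 | 101 33-34 | 107 34-35 | 102 35-36 | 106 36-37 | 103 37-38 | 101 38-39 | 107 39-40 | 102 40-41 | 106 41-42 | 103 42-43 | 107 43-44 | 102 44-45 | 106 45-46 | 107 46-47 | 106 47-48 | 107 48-56 |
Completion: 101=39  102=45  103=43  104=17  105=30  106=48  107=56
Response(103) = first start − arrival = 6 − 5 = 1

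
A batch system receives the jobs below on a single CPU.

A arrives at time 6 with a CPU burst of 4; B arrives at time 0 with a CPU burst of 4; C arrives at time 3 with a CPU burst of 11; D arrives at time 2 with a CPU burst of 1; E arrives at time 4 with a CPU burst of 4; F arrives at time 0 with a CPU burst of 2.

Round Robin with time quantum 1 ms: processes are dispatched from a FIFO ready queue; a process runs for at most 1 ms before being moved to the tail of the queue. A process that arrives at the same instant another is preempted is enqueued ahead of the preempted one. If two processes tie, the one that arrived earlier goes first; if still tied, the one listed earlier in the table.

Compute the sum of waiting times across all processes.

42

Schedule: | B 0-1 | F 1-2 | B 2-3 | D 3-4 | F 4-5 | C 5-6 | B 6-7 | E 7-8 | A 8-9 | C 9-10 | B 10-11 | E 11-12 | A 12-13 | C 13-14 | E 14-15 | A 15-16 | C 16-17 | E 17-18 | A 18-19 | C 19-26 |
Completion: A=19  B=11  C=26  D=4  E=18  F=5
Turnaround (C−A): A=13  B=11  C=23  D=2  E=14  F=5
Waiting = turnaround − burst: A=9, B=7, C=12, D=1, E=10, F=3
Total waiting = 9 + 7 + 12 + 1 + 10 + 3 = 42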